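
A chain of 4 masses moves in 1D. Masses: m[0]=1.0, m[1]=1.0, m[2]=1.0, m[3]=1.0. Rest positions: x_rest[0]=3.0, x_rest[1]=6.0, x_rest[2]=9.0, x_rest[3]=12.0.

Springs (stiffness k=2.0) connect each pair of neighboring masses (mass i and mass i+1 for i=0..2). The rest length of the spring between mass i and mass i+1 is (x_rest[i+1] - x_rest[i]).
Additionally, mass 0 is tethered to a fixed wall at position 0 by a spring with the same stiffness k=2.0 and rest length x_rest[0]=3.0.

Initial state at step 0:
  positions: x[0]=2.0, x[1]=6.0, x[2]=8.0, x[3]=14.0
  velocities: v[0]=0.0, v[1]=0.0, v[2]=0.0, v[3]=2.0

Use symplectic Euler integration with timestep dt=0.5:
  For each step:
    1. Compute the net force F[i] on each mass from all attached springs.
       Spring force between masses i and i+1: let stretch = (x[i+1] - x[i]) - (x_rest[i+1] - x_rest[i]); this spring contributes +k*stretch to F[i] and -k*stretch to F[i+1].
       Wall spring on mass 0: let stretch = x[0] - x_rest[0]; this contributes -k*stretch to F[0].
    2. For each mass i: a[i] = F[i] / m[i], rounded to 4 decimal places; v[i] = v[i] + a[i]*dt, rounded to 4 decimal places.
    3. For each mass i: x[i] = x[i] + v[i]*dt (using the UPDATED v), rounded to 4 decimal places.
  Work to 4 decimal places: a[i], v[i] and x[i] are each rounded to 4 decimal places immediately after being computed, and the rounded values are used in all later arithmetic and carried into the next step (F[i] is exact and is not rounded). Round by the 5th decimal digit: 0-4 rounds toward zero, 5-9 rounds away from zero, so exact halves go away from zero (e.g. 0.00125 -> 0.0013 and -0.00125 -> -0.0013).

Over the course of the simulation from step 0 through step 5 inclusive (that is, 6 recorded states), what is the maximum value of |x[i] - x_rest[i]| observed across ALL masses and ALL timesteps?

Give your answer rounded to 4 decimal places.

Step 0: x=[2.0000 6.0000 8.0000 14.0000] v=[0.0000 0.0000 0.0000 2.0000]
Step 1: x=[3.0000 5.0000 10.0000 13.5000] v=[2.0000 -2.0000 4.0000 -1.0000]
Step 2: x=[3.5000 5.5000 11.2500 12.7500] v=[1.0000 1.0000 2.5000 -1.5000]
Step 3: x=[3.2500 7.8750 10.3750 12.7500] v=[-0.5000 4.7500 -1.7500 0.0000]
Step 4: x=[3.6875 9.1875 9.4375 13.0625] v=[0.8750 2.6250 -1.8750 0.6250]
Step 5: x=[5.0313 7.8750 10.1875 13.0625] v=[2.6875 -2.6250 1.5000 0.0000]
Max displacement = 3.1875

Answer: 3.1875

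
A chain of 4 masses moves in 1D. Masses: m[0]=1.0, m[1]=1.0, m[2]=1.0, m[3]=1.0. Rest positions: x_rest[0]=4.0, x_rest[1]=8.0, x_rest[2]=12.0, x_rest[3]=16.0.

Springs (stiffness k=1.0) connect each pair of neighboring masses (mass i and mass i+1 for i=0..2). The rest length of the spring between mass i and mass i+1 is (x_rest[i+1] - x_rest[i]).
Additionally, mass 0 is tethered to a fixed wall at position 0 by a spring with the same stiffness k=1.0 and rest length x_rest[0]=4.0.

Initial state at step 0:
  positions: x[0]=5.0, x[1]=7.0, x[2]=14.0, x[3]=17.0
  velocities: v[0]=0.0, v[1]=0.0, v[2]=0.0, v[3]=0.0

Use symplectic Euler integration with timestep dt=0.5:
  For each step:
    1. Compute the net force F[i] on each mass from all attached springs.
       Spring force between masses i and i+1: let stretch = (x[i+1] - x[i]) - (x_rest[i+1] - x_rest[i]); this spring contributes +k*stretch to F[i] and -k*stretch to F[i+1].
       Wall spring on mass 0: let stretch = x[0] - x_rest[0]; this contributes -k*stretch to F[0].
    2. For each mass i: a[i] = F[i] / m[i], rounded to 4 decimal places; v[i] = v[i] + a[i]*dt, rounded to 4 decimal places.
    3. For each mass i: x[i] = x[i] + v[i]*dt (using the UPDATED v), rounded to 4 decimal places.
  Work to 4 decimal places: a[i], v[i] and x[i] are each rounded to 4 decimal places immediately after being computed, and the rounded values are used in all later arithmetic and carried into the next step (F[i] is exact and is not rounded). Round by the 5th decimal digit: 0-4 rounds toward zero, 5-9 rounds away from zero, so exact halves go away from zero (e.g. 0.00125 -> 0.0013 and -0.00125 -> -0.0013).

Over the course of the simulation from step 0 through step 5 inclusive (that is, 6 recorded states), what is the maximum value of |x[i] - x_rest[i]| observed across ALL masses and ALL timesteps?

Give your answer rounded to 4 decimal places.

Step 0: x=[5.0000 7.0000 14.0000 17.0000] v=[0.0000 0.0000 0.0000 0.0000]
Step 1: x=[4.2500 8.2500 13.0000 17.2500] v=[-1.5000 2.5000 -2.0000 0.5000]
Step 2: x=[3.4375 9.6875 11.8750 17.4375] v=[-1.6250 2.8750 -2.2500 0.3750]
Step 3: x=[3.3281 10.1094 11.5938 17.2344] v=[-0.2188 0.8438 -0.5625 -0.4063]
Step 4: x=[4.0820 9.2071 12.3516 16.6211] v=[1.5078 -1.8047 1.5156 -1.2266]
Step 5: x=[5.0967 7.8096 13.3907 15.9404] v=[2.0294 -2.7950 2.0781 -1.3614]
Max displacement = 2.1094

Answer: 2.1094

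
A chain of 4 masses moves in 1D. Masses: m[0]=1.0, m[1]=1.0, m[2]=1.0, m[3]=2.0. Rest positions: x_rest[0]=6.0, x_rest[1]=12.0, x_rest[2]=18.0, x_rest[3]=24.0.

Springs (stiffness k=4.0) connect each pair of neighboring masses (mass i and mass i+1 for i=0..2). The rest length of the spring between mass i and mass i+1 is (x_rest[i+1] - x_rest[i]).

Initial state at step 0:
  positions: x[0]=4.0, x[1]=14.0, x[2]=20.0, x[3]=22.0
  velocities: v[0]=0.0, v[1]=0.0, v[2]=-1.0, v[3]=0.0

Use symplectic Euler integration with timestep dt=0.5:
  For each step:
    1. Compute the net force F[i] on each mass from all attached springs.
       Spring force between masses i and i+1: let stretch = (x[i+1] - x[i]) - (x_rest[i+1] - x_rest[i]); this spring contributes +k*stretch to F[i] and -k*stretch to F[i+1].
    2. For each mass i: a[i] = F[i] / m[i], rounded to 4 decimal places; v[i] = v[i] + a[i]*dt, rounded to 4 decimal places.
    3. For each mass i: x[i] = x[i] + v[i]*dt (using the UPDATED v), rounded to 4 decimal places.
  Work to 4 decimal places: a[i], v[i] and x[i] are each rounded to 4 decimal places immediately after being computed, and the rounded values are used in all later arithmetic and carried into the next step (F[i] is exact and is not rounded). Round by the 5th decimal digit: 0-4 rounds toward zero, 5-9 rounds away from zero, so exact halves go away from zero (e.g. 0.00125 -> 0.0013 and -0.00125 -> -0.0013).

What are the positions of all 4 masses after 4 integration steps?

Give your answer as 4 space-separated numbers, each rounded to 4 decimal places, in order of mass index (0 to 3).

Step 0: x=[4.0000 14.0000 20.0000 22.0000] v=[0.0000 0.0000 -1.0000 0.0000]
Step 1: x=[8.0000 10.0000 15.5000 24.0000] v=[8.0000 -8.0000 -9.0000 4.0000]
Step 2: x=[8.0000 9.5000 14.0000 24.7500] v=[0.0000 -1.0000 -3.0000 1.5000]
Step 3: x=[3.5000 12.0000 18.7500 23.1250] v=[-9.0000 5.0000 9.5000 -3.2500]
Step 4: x=[1.5000 12.7500 21.1250 22.3125] v=[-4.0000 1.5000 4.7500 -1.6250]

Answer: 1.5000 12.7500 21.1250 22.3125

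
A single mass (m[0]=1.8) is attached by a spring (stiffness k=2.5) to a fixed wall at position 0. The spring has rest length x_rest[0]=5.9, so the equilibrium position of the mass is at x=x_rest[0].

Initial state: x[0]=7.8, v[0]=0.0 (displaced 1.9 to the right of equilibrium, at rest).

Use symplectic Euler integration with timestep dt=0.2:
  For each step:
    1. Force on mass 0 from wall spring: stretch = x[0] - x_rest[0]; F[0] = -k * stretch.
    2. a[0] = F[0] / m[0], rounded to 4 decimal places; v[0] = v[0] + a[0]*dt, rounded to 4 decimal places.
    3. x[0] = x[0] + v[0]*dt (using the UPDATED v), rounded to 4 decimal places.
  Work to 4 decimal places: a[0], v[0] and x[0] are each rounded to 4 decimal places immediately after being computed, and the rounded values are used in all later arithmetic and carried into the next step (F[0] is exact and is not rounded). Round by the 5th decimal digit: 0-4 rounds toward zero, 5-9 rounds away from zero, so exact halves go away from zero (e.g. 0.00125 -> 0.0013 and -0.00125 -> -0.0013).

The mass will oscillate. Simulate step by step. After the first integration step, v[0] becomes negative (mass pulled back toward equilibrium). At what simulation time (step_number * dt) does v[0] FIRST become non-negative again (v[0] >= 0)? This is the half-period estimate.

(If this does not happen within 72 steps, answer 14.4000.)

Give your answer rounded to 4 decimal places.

Answer: 2.8000

Derivation:
Step 0: x=[7.8000] v=[0.0000]
Step 1: x=[7.6944] v=[-0.5278]
Step 2: x=[7.4892] v=[-1.0262]
Step 3: x=[7.1957] v=[-1.4676]
Step 4: x=[6.8302] v=[-1.8275]
Step 5: x=[6.4130] v=[-2.0859]
Step 6: x=[5.9673] v=[-2.2284]
Step 7: x=[5.5179] v=[-2.2471]
Step 8: x=[5.0897] v=[-2.1410]
Step 9: x=[4.7065] v=[-1.9159]
Step 10: x=[4.3896] v=[-1.5844]
Step 11: x=[4.1566] v=[-1.1648]
Step 12: x=[4.0205] v=[-0.6805]
Step 13: x=[3.9888] v=[-0.1584]
Step 14: x=[4.0633] v=[0.3725]
First v>=0 after going negative at step 14, time=2.8000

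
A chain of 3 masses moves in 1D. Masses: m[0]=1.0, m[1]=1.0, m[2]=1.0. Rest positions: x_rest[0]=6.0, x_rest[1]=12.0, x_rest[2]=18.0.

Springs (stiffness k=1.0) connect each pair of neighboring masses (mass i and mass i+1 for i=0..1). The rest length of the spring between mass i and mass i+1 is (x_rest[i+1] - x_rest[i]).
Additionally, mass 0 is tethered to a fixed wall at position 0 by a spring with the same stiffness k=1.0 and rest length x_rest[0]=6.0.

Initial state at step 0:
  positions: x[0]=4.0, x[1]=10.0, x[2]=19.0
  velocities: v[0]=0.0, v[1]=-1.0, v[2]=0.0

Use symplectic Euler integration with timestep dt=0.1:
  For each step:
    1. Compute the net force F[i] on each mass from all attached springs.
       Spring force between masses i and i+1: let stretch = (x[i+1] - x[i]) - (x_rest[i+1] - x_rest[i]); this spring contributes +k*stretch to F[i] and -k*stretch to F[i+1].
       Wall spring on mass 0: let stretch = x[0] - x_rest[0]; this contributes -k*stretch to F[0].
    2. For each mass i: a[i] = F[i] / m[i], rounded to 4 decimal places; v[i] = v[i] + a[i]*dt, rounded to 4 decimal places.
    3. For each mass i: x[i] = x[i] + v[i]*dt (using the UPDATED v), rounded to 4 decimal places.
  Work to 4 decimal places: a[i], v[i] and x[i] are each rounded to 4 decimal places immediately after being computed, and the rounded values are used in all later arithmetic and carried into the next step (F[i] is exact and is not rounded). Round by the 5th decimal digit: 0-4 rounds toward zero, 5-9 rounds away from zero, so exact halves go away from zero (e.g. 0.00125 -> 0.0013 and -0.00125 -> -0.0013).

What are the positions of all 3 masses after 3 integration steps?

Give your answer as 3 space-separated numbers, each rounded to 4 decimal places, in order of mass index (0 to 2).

Step 0: x=[4.0000 10.0000 19.0000] v=[0.0000 -1.0000 0.0000]
Step 1: x=[4.0200 9.9300 18.9700] v=[0.2000 -0.7000 -0.3000]
Step 2: x=[4.0589 9.8913 18.9096] v=[0.3890 -0.3870 -0.6040]
Step 3: x=[4.1155 9.8845 18.8190] v=[0.5664 -0.0684 -0.9058]

Answer: 4.1155 9.8845 18.8190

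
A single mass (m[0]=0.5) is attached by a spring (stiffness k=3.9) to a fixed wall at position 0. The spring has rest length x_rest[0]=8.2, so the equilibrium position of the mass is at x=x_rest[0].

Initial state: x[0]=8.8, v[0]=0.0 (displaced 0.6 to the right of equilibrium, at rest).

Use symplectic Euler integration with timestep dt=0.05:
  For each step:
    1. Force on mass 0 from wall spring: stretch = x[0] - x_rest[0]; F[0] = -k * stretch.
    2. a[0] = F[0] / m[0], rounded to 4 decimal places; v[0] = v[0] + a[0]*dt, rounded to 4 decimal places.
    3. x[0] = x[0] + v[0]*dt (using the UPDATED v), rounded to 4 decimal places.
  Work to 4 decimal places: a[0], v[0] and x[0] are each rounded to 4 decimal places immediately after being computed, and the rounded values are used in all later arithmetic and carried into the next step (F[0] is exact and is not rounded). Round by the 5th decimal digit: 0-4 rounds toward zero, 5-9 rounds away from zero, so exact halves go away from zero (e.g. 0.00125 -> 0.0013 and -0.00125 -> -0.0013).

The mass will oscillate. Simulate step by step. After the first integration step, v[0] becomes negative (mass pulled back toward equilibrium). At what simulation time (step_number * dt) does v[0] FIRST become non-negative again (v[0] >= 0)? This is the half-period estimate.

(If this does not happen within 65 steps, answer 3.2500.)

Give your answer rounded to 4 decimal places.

Answer: 1.1500

Derivation:
Step 0: x=[8.8000] v=[0.0000]
Step 1: x=[8.7883] v=[-0.2340]
Step 2: x=[8.7651] v=[-0.4634]
Step 3: x=[8.7309] v=[-0.6838]
Step 4: x=[8.6864] v=[-0.8909]
Step 5: x=[8.6324] v=[-1.0806]
Step 6: x=[8.5699] v=[-1.2492]
Step 7: x=[8.5002] v=[-1.3935]
Step 8: x=[8.4247] v=[-1.5106]
Step 9: x=[8.3448] v=[-1.5982]
Step 10: x=[8.2621] v=[-1.6547]
Step 11: x=[8.1782] v=[-1.6789]
Step 12: x=[8.0947] v=[-1.6704]
Step 13: x=[8.0132] v=[-1.6293]
Step 14: x=[7.9354] v=[-1.5565]
Step 15: x=[7.8627] v=[-1.4533]
Step 16: x=[7.7966] v=[-1.3218]
Step 17: x=[7.7384] v=[-1.1645]
Step 18: x=[7.6892] v=[-0.9845]
Step 19: x=[7.6499] v=[-0.7853]
Step 20: x=[7.6214] v=[-0.5708]
Step 21: x=[7.6041] v=[-0.3451]
Step 22: x=[7.5985] v=[-0.1127]
Step 23: x=[7.6046] v=[0.1219]
First v>=0 after going negative at step 23, time=1.1500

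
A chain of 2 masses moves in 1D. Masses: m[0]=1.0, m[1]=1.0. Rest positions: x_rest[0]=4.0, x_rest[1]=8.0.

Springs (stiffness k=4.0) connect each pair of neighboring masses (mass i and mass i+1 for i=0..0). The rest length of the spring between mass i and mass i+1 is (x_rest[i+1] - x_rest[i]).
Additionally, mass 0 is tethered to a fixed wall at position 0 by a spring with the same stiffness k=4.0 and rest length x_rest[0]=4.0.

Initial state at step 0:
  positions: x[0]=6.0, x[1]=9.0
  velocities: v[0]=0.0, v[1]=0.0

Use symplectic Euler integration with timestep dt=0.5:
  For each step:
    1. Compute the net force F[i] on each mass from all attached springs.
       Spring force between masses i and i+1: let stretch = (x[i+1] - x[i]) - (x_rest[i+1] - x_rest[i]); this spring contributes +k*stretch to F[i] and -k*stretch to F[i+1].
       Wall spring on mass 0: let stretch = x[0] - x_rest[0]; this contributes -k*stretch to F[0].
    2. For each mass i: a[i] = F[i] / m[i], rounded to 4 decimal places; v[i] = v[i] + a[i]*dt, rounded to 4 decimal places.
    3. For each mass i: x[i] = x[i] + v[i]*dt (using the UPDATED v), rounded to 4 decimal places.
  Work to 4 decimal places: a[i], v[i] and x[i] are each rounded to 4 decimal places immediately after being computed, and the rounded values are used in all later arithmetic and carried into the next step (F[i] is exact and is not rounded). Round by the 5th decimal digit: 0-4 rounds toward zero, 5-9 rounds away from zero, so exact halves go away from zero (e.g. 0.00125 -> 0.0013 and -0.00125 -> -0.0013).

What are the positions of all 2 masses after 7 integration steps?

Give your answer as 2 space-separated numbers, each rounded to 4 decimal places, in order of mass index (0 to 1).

Step 0: x=[6.0000 9.0000] v=[0.0000 0.0000]
Step 1: x=[3.0000 10.0000] v=[-6.0000 2.0000]
Step 2: x=[4.0000 8.0000] v=[2.0000 -4.0000]
Step 3: x=[5.0000 6.0000] v=[2.0000 -4.0000]
Step 4: x=[2.0000 7.0000] v=[-6.0000 2.0000]
Step 5: x=[2.0000 7.0000] v=[0.0000 0.0000]
Step 6: x=[5.0000 6.0000] v=[6.0000 -2.0000]
Step 7: x=[4.0000 8.0000] v=[-2.0000 4.0000]

Answer: 4.0000 8.0000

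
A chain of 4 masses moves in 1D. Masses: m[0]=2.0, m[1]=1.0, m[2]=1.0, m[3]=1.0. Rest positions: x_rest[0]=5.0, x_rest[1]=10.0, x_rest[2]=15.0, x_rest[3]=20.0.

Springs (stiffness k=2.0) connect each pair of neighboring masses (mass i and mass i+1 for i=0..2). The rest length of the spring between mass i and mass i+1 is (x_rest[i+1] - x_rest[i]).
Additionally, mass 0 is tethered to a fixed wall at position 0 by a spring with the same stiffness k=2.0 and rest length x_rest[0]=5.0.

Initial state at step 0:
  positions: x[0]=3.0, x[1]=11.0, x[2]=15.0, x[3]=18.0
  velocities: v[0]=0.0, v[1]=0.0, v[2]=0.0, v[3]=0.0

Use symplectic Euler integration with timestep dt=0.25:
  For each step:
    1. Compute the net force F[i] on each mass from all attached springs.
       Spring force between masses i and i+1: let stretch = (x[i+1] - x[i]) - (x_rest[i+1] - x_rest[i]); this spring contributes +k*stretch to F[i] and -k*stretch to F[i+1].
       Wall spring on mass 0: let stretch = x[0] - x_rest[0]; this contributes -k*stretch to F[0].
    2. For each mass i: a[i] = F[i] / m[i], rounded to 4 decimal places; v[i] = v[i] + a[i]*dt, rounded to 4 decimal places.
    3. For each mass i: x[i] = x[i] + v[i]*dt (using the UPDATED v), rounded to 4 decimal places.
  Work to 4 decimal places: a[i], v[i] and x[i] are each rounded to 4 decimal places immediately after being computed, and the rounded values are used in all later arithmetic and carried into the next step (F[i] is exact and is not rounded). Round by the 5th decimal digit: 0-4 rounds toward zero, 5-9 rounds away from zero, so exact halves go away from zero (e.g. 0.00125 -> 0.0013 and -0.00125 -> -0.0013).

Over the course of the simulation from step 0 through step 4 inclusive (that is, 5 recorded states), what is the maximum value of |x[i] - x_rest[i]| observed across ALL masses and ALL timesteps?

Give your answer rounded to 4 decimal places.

Step 0: x=[3.0000 11.0000 15.0000 18.0000] v=[0.0000 0.0000 0.0000 0.0000]
Step 1: x=[3.3125 10.5000 14.8750 18.2500] v=[1.2500 -2.0000 -0.5000 1.0000]
Step 2: x=[3.8672 9.6484 14.6250 18.7031] v=[2.2188 -3.4063 -1.0000 1.8125]
Step 3: x=[4.5415 8.6963 14.2627 19.2715] v=[2.6973 -3.8086 -1.4493 2.2735]
Step 4: x=[5.1917 7.9206 13.8307 19.8388] v=[2.6006 -3.1028 -1.7281 2.2691]
Max displacement = 2.0794

Answer: 2.0794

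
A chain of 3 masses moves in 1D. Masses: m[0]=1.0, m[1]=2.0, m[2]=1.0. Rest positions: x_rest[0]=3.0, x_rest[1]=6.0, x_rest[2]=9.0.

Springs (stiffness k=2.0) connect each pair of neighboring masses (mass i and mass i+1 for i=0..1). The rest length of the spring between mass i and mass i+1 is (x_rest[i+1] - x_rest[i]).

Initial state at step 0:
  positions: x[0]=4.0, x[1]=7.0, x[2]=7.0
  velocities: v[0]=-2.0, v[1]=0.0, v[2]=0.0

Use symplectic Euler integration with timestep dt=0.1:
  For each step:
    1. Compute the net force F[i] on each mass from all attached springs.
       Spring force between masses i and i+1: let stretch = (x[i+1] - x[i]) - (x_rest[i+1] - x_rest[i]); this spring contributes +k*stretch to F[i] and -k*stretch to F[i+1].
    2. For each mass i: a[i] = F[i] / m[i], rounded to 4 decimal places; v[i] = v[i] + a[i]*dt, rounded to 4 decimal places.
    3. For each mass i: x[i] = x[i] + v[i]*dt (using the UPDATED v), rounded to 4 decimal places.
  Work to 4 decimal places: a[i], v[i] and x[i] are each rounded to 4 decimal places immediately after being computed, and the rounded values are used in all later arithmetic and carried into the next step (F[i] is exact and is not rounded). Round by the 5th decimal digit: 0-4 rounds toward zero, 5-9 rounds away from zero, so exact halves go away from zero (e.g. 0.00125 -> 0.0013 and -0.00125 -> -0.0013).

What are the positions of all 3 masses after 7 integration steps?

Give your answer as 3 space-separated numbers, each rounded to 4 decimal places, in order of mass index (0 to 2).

Step 0: x=[4.0000 7.0000 7.0000] v=[-2.0000 0.0000 0.0000]
Step 1: x=[3.8000 6.9700 7.0600] v=[-2.0000 -0.3000 0.6000]
Step 2: x=[3.6034 6.9092 7.1782] v=[-1.9660 -0.6080 1.1820]
Step 3: x=[3.4129 6.8180 7.3510] v=[-1.9048 -0.9117 1.7282]
Step 4: x=[3.2305 6.6981 7.5732] v=[-1.8238 -1.1989 2.2216]
Step 5: x=[3.0575 6.5523 7.8379] v=[-1.7303 -1.4582 2.6466]
Step 6: x=[2.8944 6.3844 8.1369] v=[-1.6313 -1.6791 2.9895]
Step 7: x=[2.7411 6.1991 8.4608] v=[-1.5333 -1.8529 3.2390]

Answer: 2.7411 6.1991 8.4608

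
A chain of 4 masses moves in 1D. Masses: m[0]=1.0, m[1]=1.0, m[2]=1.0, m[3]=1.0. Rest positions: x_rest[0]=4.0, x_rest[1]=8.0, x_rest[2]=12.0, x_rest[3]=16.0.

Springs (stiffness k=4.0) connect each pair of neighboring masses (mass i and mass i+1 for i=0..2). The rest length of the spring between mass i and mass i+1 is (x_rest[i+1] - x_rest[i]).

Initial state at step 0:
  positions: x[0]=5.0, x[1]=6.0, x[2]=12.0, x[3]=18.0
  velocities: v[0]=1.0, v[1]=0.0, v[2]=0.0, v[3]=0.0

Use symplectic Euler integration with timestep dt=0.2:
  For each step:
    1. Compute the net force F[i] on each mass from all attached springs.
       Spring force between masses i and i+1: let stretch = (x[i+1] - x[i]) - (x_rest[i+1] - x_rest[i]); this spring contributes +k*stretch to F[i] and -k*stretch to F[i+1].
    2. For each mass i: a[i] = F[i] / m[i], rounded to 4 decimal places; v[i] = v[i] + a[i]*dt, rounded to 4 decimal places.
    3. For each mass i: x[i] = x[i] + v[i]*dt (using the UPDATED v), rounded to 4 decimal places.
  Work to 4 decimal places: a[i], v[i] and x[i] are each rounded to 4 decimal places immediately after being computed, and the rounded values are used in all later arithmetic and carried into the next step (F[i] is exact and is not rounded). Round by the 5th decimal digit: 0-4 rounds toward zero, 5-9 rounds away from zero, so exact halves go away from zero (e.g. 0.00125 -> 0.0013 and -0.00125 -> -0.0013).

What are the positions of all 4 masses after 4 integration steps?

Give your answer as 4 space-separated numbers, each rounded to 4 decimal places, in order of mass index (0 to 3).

Answer: 3.2452 10.2307 12.7384 15.5857

Derivation:
Step 0: x=[5.0000 6.0000 12.0000 18.0000] v=[1.0000 0.0000 0.0000 0.0000]
Step 1: x=[4.7200 6.8000 12.0000 17.6800] v=[-1.4000 4.0000 0.0000 -1.6000]
Step 2: x=[4.1328 8.0992 12.0768 17.0912] v=[-2.9360 6.4960 0.3840 -2.9440]
Step 3: x=[3.5402 9.4002 12.3195 16.3401] v=[-2.9629 6.5050 1.2134 -3.7555]
Step 4: x=[3.2452 10.2307 12.7384 15.5857] v=[-1.4749 4.1524 2.0944 -3.7720]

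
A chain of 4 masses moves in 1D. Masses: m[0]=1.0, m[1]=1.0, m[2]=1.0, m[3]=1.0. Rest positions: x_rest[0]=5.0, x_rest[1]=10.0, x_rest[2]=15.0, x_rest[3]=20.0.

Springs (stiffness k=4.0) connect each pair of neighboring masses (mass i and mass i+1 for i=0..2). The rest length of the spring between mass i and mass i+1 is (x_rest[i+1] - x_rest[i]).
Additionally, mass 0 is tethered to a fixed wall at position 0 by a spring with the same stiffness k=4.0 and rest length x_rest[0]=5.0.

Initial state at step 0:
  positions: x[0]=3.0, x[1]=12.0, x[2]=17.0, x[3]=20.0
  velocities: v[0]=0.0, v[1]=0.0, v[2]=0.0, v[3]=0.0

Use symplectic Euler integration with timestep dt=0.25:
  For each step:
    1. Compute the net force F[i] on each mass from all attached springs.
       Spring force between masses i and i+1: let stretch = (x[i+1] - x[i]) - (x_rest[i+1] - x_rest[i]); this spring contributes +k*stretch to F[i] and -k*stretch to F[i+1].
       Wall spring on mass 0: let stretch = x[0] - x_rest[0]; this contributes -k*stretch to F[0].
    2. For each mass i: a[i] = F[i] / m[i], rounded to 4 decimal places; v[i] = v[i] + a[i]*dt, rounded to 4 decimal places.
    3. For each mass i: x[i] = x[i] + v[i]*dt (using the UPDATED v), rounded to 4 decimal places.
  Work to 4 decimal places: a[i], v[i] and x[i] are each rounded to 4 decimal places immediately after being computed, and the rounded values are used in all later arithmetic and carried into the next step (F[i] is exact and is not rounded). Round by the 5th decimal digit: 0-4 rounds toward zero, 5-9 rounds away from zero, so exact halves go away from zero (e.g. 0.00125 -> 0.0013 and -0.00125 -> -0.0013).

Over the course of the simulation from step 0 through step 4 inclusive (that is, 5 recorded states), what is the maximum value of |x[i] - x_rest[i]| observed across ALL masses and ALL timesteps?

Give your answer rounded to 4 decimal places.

Step 0: x=[3.0000 12.0000 17.0000 20.0000] v=[0.0000 0.0000 0.0000 0.0000]
Step 1: x=[4.5000 11.0000 16.5000 20.5000] v=[6.0000 -4.0000 -2.0000 2.0000]
Step 2: x=[6.5000 9.7500 15.6250 21.2500] v=[8.0000 -5.0000 -3.5000 3.0000]
Step 3: x=[7.6875 9.1563 14.6875 21.8438] v=[4.7500 -2.3750 -3.7500 2.3750]
Step 4: x=[7.3203 9.5782 14.1563 21.8985] v=[-1.4687 1.6874 -2.1249 0.2187]
Max displacement = 2.6875

Answer: 2.6875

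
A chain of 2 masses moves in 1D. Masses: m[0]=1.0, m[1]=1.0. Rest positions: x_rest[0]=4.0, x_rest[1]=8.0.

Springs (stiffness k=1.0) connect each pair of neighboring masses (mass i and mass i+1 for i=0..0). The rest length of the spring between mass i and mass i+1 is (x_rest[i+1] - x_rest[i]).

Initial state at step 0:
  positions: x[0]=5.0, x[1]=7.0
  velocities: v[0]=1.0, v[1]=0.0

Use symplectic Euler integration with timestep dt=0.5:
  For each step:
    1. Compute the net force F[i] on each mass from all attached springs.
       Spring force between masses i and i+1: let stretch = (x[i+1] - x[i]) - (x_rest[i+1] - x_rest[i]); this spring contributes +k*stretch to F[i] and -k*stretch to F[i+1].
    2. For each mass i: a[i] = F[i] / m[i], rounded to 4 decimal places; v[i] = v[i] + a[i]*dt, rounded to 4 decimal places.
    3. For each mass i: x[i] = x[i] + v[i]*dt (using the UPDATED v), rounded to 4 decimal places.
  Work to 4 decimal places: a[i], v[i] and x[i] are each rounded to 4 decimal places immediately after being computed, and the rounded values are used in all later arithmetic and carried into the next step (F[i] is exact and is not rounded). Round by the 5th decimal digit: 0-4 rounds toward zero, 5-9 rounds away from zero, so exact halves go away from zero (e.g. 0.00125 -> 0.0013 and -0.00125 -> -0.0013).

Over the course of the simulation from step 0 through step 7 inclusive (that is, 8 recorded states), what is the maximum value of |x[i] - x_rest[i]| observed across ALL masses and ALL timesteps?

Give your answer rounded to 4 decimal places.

Answer: 2.1407

Derivation:
Step 0: x=[5.0000 7.0000] v=[1.0000 0.0000]
Step 1: x=[5.0000 7.5000] v=[0.0000 1.0000]
Step 2: x=[4.6250 8.3750] v=[-0.7500 1.7500]
Step 3: x=[4.1875 9.3125] v=[-0.8750 1.8750]
Step 4: x=[4.0313 9.9688] v=[-0.3125 1.3125]
Step 5: x=[4.3595 10.1407] v=[0.6563 0.3438]
Step 6: x=[5.1330 9.8673] v=[1.5469 -0.5468]
Step 7: x=[6.0901 9.4103] v=[1.9141 -0.9140]
Max displacement = 2.1407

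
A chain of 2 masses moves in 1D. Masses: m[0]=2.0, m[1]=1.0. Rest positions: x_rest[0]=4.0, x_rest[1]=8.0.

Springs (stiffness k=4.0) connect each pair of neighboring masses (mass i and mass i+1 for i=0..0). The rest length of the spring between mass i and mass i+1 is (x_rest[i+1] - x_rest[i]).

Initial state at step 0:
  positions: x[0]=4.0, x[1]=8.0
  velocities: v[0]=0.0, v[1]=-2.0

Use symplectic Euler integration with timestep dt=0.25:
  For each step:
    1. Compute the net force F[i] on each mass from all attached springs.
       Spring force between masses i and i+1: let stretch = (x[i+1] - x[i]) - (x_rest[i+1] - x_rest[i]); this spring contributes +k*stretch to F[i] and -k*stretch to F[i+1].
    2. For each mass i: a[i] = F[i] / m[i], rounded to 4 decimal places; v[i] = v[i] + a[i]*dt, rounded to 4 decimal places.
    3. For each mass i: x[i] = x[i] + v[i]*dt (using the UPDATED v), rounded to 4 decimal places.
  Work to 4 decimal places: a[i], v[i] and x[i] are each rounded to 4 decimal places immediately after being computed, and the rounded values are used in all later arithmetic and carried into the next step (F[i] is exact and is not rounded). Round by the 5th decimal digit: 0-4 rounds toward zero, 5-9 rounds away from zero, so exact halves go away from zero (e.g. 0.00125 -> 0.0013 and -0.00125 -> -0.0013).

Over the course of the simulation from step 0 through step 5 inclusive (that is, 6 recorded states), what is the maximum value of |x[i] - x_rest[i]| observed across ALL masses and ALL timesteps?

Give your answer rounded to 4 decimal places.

Step 0: x=[4.0000 8.0000] v=[0.0000 -2.0000]
Step 1: x=[4.0000 7.5000] v=[0.0000 -2.0000]
Step 2: x=[3.9375 7.1250] v=[-0.2500 -1.5000]
Step 3: x=[3.7734 6.9531] v=[-0.6563 -0.6875]
Step 4: x=[3.5068 6.9863] v=[-1.0665 0.1328]
Step 5: x=[3.1751 7.1496] v=[-1.3268 0.6533]
Max displacement = 1.0469

Answer: 1.0469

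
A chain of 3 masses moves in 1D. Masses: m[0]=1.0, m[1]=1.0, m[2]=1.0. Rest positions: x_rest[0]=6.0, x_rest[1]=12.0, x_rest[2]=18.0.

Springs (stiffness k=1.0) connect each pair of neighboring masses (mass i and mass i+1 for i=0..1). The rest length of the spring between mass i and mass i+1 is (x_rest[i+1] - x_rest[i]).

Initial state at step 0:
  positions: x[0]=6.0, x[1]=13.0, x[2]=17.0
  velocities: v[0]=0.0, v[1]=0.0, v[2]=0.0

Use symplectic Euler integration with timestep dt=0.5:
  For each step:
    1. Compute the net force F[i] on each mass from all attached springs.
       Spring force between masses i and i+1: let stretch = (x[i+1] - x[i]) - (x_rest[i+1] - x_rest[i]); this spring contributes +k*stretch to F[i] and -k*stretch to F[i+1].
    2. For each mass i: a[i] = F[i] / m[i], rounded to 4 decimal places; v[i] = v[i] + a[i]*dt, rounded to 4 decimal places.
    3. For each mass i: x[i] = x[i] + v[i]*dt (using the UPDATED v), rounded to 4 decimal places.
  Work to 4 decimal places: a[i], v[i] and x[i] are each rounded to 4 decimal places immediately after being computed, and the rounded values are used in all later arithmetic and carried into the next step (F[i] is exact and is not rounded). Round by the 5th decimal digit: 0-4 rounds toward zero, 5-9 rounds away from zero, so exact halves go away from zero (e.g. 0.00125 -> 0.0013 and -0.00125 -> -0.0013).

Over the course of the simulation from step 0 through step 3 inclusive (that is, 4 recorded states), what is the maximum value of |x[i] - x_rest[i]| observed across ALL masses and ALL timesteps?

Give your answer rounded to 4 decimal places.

Answer: 1.1094

Derivation:
Step 0: x=[6.0000 13.0000 17.0000] v=[0.0000 0.0000 0.0000]
Step 1: x=[6.2500 12.2500 17.5000] v=[0.5000 -1.5000 1.0000]
Step 2: x=[6.5000 11.3125 18.1875] v=[0.5000 -1.8750 1.3750]
Step 3: x=[6.4531 10.8906 18.6563] v=[-0.0938 -0.8438 0.9375]
Max displacement = 1.1094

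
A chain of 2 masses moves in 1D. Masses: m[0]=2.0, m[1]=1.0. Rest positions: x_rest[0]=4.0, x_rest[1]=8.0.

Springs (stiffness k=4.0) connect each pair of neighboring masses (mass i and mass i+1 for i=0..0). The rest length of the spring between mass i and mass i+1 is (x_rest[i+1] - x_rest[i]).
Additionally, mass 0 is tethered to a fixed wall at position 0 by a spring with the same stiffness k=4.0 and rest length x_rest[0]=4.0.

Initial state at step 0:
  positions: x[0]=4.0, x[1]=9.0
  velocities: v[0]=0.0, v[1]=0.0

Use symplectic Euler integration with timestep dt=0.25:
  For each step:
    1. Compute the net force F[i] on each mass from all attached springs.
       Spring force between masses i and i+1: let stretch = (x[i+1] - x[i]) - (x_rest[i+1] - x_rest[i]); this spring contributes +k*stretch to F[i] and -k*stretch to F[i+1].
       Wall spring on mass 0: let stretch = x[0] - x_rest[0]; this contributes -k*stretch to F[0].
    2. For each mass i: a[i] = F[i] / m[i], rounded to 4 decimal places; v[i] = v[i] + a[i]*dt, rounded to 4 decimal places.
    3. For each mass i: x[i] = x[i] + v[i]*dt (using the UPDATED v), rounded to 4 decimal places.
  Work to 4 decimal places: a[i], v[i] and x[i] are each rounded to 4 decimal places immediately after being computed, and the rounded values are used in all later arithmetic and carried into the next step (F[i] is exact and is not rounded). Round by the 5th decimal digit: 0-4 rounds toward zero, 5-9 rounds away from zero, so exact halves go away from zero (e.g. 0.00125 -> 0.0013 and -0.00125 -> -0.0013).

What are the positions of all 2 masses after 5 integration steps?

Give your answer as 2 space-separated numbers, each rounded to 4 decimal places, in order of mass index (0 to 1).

Answer: 4.3528 7.5799

Derivation:
Step 0: x=[4.0000 9.0000] v=[0.0000 0.0000]
Step 1: x=[4.1250 8.7500] v=[0.5000 -1.0000]
Step 2: x=[4.3125 8.3438] v=[0.7500 -1.6250]
Step 3: x=[4.4649 7.9297] v=[0.6094 -1.6563]
Step 4: x=[4.4923 7.6494] v=[0.1094 -1.1211]
Step 5: x=[4.3528 7.5799] v=[-0.5582 -0.2782]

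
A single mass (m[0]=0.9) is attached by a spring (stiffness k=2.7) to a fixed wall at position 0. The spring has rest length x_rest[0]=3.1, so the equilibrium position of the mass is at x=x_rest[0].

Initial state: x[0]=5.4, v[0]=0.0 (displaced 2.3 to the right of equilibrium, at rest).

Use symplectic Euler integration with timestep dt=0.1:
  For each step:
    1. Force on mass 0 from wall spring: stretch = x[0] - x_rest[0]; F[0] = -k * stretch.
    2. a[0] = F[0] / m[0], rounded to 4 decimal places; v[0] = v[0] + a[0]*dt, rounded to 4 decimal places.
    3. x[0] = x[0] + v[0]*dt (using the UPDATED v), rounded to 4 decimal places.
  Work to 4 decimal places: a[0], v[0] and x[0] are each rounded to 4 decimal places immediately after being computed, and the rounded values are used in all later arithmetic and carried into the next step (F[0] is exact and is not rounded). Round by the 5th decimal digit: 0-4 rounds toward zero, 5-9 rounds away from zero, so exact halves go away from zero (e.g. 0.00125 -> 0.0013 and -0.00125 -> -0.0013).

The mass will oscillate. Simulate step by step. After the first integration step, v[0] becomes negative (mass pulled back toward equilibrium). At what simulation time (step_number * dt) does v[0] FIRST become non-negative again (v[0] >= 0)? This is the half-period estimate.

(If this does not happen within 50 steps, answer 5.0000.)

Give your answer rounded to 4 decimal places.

Step 0: x=[5.4000] v=[0.0000]
Step 1: x=[5.3310] v=[-0.6900]
Step 2: x=[5.1951] v=[-1.3593]
Step 3: x=[4.9963] v=[-1.9878]
Step 4: x=[4.7406] v=[-2.5567]
Step 5: x=[4.4357] v=[-3.0489]
Step 6: x=[4.0907] v=[-3.4496]
Step 7: x=[3.7160] v=[-3.7468]
Step 8: x=[3.3228] v=[-3.9316]
Step 9: x=[2.9230] v=[-3.9984]
Step 10: x=[2.5285] v=[-3.9453]
Step 11: x=[2.1511] v=[-3.7739]
Step 12: x=[1.8022] v=[-3.4892]
Step 13: x=[1.4922] v=[-3.0999]
Step 14: x=[1.2304] v=[-2.6176]
Step 15: x=[1.0247] v=[-2.0567]
Step 16: x=[0.8813] v=[-1.4341]
Step 17: x=[0.8045] v=[-0.7685]
Step 18: x=[0.7965] v=[-0.0799]
Step 19: x=[0.8576] v=[0.6112]
First v>=0 after going negative at step 19, time=1.9000

Answer: 1.9000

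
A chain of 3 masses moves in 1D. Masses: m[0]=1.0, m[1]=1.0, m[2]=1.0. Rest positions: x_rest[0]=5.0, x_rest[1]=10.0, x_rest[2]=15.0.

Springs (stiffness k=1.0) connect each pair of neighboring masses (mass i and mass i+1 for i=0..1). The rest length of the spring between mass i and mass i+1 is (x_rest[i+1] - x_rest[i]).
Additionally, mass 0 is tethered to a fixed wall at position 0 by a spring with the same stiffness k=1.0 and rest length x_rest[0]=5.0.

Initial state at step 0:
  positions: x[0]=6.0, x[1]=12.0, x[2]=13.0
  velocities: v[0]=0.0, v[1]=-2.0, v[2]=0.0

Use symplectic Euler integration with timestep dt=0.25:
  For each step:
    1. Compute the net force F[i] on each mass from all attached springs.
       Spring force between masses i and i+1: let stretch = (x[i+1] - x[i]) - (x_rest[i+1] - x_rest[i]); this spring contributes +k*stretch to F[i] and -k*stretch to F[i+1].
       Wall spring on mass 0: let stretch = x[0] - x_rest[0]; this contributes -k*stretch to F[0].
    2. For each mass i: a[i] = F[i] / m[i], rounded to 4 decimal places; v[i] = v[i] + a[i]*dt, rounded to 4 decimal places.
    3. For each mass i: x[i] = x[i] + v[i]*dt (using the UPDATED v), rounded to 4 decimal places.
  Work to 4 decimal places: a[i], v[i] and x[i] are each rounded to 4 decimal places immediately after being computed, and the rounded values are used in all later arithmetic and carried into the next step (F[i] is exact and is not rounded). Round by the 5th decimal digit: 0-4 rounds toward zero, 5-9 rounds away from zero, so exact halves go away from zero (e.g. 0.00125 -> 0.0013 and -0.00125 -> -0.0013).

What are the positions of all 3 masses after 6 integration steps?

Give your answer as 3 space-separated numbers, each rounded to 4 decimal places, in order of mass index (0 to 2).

Answer: 4.3521 7.1002 15.4152

Derivation:
Step 0: x=[6.0000 12.0000 13.0000] v=[0.0000 -2.0000 0.0000]
Step 1: x=[6.0000 11.1875 13.2500] v=[0.0000 -3.2500 1.0000]
Step 2: x=[5.9492 10.1797 13.6836] v=[-0.2031 -4.0313 1.7344]
Step 3: x=[5.7910 9.1265 14.2107] v=[-0.6328 -4.2130 2.1084]
Step 4: x=[5.4793 8.1826 14.7326] v=[-1.2467 -3.7758 2.0874]
Step 5: x=[4.9941 7.4791 15.1576] v=[-1.9407 -2.8141 1.6999]
Step 6: x=[4.3521 7.1002 15.4152] v=[-2.5680 -1.5157 1.0303]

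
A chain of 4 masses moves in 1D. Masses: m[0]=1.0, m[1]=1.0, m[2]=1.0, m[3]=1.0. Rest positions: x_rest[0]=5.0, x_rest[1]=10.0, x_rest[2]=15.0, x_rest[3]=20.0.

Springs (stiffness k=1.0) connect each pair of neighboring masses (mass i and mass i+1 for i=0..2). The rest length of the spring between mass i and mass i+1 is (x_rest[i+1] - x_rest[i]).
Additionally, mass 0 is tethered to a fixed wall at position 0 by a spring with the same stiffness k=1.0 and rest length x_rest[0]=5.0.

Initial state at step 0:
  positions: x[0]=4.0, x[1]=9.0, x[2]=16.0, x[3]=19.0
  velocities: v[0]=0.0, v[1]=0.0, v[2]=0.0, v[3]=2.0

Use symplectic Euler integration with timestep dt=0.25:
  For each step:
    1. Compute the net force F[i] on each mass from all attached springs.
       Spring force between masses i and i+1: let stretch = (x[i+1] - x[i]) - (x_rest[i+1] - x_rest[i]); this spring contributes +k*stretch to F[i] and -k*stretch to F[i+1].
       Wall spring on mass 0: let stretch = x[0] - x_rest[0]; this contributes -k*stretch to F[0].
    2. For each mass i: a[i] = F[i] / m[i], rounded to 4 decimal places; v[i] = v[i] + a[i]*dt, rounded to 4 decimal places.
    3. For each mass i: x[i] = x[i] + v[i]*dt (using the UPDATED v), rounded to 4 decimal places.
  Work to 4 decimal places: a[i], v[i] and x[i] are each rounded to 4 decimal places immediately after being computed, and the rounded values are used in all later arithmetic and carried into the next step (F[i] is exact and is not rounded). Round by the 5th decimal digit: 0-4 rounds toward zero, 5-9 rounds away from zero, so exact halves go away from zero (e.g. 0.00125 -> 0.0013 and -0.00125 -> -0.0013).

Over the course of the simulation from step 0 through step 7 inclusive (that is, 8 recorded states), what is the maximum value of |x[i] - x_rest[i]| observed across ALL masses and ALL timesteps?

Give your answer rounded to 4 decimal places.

Step 0: x=[4.0000 9.0000 16.0000 19.0000] v=[0.0000 0.0000 0.0000 2.0000]
Step 1: x=[4.0625 9.1250 15.7500 19.6250] v=[0.2500 0.5000 -1.0000 2.5000]
Step 2: x=[4.1875 9.3477 15.3281 20.3203] v=[0.5000 0.8906 -1.6875 2.7813]
Step 3: x=[4.3733 9.6216 14.8445 21.0161] v=[0.7432 1.0957 -1.9346 2.7833]
Step 4: x=[4.6138 9.8940 14.4202 21.6387] v=[0.9620 1.0894 -1.6974 2.4904]
Step 5: x=[4.8960 10.1192 14.1641 22.1227] v=[1.1286 0.9009 -1.0243 1.9358]
Step 6: x=[5.1986 10.2708 14.1526 22.4218] v=[1.2104 0.6063 -0.0459 1.1962]
Step 7: x=[5.4933 10.3480 14.4154 22.5165] v=[1.1788 0.3087 1.0510 0.3789]
Max displacement = 2.5165

Answer: 2.5165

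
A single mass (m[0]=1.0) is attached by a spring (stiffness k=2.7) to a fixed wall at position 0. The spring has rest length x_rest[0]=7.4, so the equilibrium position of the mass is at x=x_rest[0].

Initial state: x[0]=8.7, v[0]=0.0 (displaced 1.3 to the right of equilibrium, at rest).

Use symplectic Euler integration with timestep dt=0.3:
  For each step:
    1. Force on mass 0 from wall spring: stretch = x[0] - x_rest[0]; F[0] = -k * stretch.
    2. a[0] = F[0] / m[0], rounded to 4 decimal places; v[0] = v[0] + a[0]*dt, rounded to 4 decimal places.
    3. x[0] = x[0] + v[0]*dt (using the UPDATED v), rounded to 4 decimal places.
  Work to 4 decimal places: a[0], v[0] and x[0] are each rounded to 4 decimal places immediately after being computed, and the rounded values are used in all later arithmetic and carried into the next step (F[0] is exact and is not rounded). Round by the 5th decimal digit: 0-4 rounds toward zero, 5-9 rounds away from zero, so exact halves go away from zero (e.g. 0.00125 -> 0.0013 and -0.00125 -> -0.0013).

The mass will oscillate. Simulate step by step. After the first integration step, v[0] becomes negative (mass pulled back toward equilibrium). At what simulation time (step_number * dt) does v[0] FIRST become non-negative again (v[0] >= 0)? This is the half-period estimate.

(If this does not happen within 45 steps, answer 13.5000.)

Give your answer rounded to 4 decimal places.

Step 0: x=[8.7000] v=[0.0000]
Step 1: x=[8.3841] v=[-1.0530]
Step 2: x=[7.8291] v=[-1.8501]
Step 3: x=[7.1698] v=[-2.1977]
Step 4: x=[6.5664] v=[-2.0113]
Step 5: x=[6.1656] v=[-1.3361]
Step 6: x=[6.0647] v=[-0.3362]
Step 7: x=[6.2883] v=[0.7454]
First v>=0 after going negative at step 7, time=2.1000

Answer: 2.1000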